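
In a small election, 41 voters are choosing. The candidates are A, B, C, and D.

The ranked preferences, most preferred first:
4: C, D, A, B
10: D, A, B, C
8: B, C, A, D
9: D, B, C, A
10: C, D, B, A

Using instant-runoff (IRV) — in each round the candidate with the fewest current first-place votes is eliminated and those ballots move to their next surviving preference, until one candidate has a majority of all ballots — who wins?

Round 1: A 0, B 8, C 14, D 19. A eliminated.
Round 2: B 8, C 14, D 19. B eliminated.
Round 3: C 22, D 19. C has a majority (≥21).

C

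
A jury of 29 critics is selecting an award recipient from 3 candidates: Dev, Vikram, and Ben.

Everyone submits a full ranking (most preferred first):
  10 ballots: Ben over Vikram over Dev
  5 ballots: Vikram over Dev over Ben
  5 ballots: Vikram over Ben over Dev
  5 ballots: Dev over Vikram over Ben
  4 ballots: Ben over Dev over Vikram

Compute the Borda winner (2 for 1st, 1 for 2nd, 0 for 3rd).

Vikram

Dev: 10×0 + 5×1 + 5×0 + 5×2 + 4×1 = 19
Vikram: 10×1 + 5×2 + 5×2 + 5×1 + 4×0 = 35
Ben: 10×2 + 5×0 + 5×1 + 5×0 + 4×2 = 33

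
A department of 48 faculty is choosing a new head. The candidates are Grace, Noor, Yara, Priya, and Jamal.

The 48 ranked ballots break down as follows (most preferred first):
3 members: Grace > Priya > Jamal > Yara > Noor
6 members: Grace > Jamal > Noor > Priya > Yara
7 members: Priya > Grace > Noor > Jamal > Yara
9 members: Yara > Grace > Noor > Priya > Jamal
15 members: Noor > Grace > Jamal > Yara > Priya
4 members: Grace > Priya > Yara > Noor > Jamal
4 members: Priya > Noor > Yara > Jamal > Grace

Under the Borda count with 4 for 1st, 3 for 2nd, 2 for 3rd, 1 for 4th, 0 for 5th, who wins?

Grace

Grace: 3×4 + 6×4 + 7×3 + 9×3 + 15×3 + 4×4 + 4×0 = 145
Noor: 3×0 + 6×2 + 7×2 + 9×2 + 15×4 + 4×1 + 4×3 = 120
Yara: 3×1 + 6×0 + 7×0 + 9×4 + 15×1 + 4×2 + 4×2 = 70
Priya: 3×3 + 6×1 + 7×4 + 9×1 + 15×0 + 4×3 + 4×4 = 80
Jamal: 3×2 + 6×3 + 7×1 + 9×0 + 15×2 + 4×0 + 4×1 = 65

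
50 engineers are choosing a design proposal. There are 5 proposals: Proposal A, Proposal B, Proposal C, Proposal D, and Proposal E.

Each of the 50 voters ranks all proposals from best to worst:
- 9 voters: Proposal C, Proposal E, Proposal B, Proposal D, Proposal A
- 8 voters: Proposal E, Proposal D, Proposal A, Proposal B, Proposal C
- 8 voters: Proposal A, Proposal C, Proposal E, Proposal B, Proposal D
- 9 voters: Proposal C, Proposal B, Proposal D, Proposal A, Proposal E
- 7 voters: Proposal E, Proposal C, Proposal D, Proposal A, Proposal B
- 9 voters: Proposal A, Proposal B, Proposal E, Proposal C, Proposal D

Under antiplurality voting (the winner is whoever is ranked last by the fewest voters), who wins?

Proposal B

Last-place votes: Proposal A 9, Proposal B 7, Proposal C 8, Proposal D 17, Proposal E 9.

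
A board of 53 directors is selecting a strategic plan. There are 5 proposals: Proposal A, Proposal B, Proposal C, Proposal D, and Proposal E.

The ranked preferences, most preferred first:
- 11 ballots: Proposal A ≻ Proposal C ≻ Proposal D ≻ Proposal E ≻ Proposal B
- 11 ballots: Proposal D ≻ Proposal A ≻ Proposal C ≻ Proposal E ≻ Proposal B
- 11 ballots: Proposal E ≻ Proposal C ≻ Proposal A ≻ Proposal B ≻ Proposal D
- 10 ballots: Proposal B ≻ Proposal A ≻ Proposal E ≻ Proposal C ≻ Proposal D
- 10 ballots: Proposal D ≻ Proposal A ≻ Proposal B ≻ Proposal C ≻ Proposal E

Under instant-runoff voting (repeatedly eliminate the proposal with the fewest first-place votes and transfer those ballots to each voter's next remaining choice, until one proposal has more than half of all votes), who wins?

Proposal A

Round 1: Proposal A 11, Proposal B 10, Proposal C 0, Proposal D 21, Proposal E 11. Proposal C eliminated.
Round 2: Proposal A 11, Proposal B 10, Proposal D 21, Proposal E 11. Proposal B eliminated.
Round 3: Proposal A 21, Proposal D 21, Proposal E 11. Proposal E eliminated.
Round 4: Proposal A 32, Proposal D 21. Proposal A has a majority (≥27).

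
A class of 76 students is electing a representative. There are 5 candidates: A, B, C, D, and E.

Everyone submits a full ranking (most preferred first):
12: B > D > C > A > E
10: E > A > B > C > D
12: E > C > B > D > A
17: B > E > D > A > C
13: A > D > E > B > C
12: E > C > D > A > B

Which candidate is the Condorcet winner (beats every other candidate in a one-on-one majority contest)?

E vs A: 51–25
E vs B: 47–29
E vs C: 64–12
E vs D: 51–25
E beats every other candidate.

E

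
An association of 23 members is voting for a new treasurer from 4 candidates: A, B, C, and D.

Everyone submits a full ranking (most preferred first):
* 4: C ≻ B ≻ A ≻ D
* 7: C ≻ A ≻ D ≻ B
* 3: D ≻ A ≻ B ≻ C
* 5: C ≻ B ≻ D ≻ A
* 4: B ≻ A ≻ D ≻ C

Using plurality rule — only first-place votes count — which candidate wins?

First-place votes: A 0, B 4, C 16, D 3.

C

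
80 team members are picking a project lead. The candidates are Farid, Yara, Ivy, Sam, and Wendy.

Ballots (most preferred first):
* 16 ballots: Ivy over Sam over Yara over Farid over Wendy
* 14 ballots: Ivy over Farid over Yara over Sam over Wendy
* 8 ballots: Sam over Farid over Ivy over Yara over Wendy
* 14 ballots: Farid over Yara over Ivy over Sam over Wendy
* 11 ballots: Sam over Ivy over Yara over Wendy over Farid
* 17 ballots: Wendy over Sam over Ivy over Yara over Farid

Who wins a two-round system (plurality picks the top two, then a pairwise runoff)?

Ivy

Round 1 first-place votes: Farid 14, Yara 0, Ivy 30, Sam 19, Wendy 17. Ivy and Sam advance.
Runoff: Ivy is ranked above Sam on 44 ballots, Sam above Ivy on 36.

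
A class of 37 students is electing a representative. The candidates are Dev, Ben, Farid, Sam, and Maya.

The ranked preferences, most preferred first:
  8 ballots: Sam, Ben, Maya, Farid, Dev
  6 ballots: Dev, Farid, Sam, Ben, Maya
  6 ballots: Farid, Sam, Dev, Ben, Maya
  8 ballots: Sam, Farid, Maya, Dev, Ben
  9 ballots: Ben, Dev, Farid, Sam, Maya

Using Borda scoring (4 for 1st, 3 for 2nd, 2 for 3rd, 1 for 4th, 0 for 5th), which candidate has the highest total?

Dev: 8×0 + 6×4 + 6×2 + 8×1 + 9×3 = 71
Ben: 8×3 + 6×1 + 6×1 + 8×0 + 9×4 = 72
Farid: 8×1 + 6×3 + 6×4 + 8×3 + 9×2 = 92
Sam: 8×4 + 6×2 + 6×3 + 8×4 + 9×1 = 103
Maya: 8×2 + 6×0 + 6×0 + 8×2 + 9×0 = 32

Sam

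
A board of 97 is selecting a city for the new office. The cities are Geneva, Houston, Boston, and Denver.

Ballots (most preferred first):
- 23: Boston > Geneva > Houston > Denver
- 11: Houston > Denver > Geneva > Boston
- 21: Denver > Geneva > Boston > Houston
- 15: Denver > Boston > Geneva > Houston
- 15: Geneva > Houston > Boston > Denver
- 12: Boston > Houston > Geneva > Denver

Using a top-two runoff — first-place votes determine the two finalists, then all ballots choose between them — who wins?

Boston

Round 1 first-place votes: Geneva 15, Houston 11, Boston 35, Denver 36. Denver and Boston advance.
Runoff: Denver is ranked above Boston on 47 ballots, Boston above Denver on 50.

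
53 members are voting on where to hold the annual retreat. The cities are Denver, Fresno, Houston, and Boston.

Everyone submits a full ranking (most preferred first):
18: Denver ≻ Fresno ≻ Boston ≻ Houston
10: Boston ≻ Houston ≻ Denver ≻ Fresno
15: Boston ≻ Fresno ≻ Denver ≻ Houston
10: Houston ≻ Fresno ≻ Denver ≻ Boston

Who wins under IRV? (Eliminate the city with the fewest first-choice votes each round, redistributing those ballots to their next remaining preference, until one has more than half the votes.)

Denver

Round 1: Denver 18, Fresno 0, Houston 10, Boston 25. Fresno eliminated.
Round 2: Denver 18, Houston 10, Boston 25. Houston eliminated.
Round 3: Denver 28, Boston 25. Denver has a majority (≥27).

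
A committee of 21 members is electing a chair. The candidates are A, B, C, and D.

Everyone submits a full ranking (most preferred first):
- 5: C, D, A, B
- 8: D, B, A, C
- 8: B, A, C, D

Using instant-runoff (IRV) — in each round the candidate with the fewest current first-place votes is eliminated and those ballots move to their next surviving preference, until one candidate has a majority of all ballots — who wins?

D

Round 1: A 0, B 8, C 5, D 8. A eliminated.
Round 2: B 8, C 5, D 8. C eliminated.
Round 3: B 8, D 13. D has a majority (≥11).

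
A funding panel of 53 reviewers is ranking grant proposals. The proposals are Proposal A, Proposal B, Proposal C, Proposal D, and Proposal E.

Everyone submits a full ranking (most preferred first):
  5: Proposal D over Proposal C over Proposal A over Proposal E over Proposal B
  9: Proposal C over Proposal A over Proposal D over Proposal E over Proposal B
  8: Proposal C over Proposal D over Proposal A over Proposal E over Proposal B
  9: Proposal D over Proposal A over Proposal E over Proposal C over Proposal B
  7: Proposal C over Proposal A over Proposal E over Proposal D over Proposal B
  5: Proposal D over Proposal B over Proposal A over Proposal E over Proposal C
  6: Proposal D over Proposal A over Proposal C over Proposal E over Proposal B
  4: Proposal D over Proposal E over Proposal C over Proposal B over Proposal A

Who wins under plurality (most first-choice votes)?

First-place votes: Proposal A 0, Proposal B 0, Proposal C 24, Proposal D 29, Proposal E 0.

Proposal D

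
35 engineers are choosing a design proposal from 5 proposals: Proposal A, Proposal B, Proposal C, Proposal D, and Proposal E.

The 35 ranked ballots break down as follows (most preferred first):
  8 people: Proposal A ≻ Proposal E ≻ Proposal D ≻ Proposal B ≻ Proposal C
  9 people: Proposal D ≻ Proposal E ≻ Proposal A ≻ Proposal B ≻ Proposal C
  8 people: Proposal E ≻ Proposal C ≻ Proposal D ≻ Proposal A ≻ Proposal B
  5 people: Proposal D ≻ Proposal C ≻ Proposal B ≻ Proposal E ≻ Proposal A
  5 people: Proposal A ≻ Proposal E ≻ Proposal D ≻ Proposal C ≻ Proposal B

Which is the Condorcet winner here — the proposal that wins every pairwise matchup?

Proposal E vs Proposal A: 22–13
Proposal E vs Proposal B: 30–5
Proposal E vs Proposal C: 30–5
Proposal E vs Proposal D: 21–14
Proposal E beats every other proposal.

Proposal E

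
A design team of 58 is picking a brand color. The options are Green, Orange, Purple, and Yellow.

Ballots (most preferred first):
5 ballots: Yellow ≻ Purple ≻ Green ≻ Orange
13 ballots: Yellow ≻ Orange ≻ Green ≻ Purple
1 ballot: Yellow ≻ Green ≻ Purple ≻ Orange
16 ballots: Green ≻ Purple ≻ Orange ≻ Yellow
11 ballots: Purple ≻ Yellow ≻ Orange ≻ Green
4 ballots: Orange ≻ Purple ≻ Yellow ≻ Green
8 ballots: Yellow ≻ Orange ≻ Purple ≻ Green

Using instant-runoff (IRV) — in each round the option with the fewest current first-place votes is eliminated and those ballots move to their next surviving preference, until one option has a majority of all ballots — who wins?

Round 1: Green 16, Orange 4, Purple 11, Yellow 27. Orange eliminated.
Round 2: Green 16, Purple 15, Yellow 27. Purple eliminated.
Round 3: Green 16, Yellow 42. Yellow has a majority (≥30).

Yellow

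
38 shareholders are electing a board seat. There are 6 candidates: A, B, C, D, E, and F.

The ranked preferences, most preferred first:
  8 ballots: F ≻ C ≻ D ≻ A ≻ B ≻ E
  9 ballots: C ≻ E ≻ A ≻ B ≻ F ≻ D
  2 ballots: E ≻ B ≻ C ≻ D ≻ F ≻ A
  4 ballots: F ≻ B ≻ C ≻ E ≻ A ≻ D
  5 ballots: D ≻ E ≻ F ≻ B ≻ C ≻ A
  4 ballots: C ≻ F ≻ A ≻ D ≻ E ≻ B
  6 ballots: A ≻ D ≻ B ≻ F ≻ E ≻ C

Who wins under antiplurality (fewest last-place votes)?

Last-place votes: A 7, B 4, C 6, D 13, E 8, F 0.

F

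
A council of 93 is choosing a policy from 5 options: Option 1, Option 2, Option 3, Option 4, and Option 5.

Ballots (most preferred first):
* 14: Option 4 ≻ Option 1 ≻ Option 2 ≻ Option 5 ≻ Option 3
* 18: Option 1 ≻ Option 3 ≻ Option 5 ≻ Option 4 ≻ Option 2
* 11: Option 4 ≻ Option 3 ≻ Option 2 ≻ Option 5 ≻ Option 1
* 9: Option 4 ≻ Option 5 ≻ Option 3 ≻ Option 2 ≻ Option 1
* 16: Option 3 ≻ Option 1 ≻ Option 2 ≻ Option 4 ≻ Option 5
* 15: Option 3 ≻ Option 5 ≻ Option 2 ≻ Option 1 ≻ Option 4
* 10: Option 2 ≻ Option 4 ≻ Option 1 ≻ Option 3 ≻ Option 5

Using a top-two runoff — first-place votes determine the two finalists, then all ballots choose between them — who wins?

Round 1 first-place votes: Option 1 18, Option 2 10, Option 3 31, Option 4 34, Option 5 0. Option 4 and Option 3 advance.
Runoff: Option 4 is ranked above Option 3 on 44 ballots, Option 3 above Option 4 on 49.

Option 3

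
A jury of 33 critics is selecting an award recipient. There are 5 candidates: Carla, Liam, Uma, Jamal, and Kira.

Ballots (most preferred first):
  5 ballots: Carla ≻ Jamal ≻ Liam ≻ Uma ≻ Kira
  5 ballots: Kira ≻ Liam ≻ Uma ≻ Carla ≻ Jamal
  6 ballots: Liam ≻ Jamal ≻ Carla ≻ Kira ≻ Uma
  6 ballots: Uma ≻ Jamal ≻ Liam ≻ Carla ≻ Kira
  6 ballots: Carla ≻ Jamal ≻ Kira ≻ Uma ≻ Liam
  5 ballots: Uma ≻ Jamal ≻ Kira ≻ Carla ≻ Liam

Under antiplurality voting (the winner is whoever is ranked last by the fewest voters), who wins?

Last-place votes: Carla 0, Liam 11, Uma 6, Jamal 5, Kira 11.

Carla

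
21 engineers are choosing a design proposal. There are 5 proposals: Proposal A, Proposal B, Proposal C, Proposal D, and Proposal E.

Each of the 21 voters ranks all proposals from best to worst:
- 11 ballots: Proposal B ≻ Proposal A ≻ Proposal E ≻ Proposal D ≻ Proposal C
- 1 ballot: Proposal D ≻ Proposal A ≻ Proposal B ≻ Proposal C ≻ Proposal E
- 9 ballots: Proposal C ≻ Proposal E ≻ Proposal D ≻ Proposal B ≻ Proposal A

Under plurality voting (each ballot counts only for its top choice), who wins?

First-place votes: Proposal A 0, Proposal B 11, Proposal C 9, Proposal D 1, Proposal E 0.

Proposal B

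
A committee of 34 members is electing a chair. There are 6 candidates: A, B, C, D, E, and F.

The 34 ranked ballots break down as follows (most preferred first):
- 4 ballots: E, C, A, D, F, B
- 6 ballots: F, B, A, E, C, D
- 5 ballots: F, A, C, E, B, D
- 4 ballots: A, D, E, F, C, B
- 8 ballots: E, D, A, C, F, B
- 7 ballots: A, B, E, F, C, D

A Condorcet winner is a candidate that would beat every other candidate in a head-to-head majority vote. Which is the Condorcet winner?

A

A vs B: 28–6
A vs C: 30–4
A vs D: 26–8
A vs E: 22–12
A vs F: 23–11
A beats every other candidate.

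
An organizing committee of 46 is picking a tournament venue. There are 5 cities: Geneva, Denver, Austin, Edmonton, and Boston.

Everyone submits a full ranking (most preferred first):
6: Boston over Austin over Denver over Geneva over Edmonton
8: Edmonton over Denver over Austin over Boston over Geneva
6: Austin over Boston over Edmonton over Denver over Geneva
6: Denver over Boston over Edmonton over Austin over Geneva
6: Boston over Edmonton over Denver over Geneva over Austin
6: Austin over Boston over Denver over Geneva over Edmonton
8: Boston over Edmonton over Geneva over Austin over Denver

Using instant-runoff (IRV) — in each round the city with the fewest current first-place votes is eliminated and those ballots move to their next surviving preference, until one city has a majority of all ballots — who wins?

Boston

Round 1: Geneva 0, Denver 6, Austin 12, Edmonton 8, Boston 20. Geneva eliminated.
Round 2: Denver 6, Austin 12, Edmonton 8, Boston 20. Denver eliminated.
Round 3: Austin 12, Edmonton 8, Boston 26. Boston has a majority (≥24).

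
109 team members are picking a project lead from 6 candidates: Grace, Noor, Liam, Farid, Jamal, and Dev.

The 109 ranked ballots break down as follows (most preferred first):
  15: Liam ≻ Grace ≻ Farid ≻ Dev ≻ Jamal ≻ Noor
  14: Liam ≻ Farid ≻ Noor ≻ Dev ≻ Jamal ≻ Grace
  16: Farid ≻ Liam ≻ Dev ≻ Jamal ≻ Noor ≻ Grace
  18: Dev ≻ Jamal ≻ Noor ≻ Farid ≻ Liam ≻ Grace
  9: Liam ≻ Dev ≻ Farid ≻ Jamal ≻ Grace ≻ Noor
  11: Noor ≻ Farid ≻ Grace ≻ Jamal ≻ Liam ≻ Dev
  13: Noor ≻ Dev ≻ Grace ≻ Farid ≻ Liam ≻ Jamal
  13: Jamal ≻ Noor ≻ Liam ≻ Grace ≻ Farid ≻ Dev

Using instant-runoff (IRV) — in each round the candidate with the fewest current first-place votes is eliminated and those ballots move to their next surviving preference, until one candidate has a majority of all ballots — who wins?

Noor

Round 1: Grace 0, Noor 24, Liam 38, Farid 16, Jamal 13, Dev 18. Grace eliminated.
Round 2: Noor 24, Liam 38, Farid 16, Jamal 13, Dev 18. Jamal eliminated.
Round 3: Noor 37, Liam 38, Farid 16, Dev 18. Farid eliminated.
Round 4: Noor 37, Liam 54, Dev 18. Dev eliminated.
Round 5: Noor 55, Liam 54. Noor has a majority (≥55).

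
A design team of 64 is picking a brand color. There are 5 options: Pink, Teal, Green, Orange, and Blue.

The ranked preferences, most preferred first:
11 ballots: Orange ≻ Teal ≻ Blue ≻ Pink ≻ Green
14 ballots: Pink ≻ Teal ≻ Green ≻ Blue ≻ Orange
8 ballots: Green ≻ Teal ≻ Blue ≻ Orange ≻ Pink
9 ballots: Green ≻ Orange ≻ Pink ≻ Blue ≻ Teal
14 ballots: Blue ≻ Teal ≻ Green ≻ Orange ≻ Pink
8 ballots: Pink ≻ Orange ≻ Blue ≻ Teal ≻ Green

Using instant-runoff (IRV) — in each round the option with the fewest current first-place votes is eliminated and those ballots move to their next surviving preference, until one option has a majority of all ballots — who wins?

Blue

Round 1: Pink 22, Teal 0, Green 17, Orange 11, Blue 14. Teal eliminated.
Round 2: Pink 22, Green 17, Orange 11, Blue 14. Orange eliminated.
Round 3: Pink 22, Green 17, Blue 25. Green eliminated.
Round 4: Pink 31, Blue 33. Blue has a majority (≥33).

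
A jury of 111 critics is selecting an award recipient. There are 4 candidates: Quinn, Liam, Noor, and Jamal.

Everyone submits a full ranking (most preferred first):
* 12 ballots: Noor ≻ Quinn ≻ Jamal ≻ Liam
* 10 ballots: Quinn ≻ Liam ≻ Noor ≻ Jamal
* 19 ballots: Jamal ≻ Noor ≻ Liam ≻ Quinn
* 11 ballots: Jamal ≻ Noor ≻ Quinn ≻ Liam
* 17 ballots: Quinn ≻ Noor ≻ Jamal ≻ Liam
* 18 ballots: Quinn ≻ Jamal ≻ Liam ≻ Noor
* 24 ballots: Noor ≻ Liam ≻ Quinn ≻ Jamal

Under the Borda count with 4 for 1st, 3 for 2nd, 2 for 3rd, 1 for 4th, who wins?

Quinn: 12×3 + 10×4 + 19×1 + 11×2 + 17×4 + 18×4 + 24×2 = 305
Liam: 12×1 + 10×3 + 19×2 + 11×1 + 17×1 + 18×2 + 24×3 = 216
Noor: 12×4 + 10×2 + 19×3 + 11×3 + 17×3 + 18×1 + 24×4 = 323
Jamal: 12×2 + 10×1 + 19×4 + 11×4 + 17×2 + 18×3 + 24×1 = 266

Noor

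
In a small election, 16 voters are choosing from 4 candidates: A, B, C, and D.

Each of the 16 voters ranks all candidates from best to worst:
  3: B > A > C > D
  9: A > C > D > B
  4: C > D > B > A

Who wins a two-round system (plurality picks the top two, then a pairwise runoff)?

Round 1 first-place votes: A 9, B 3, C 4, D 0. A and C advance.
Runoff: A is ranked above C on 12 ballots, C above A on 4.

A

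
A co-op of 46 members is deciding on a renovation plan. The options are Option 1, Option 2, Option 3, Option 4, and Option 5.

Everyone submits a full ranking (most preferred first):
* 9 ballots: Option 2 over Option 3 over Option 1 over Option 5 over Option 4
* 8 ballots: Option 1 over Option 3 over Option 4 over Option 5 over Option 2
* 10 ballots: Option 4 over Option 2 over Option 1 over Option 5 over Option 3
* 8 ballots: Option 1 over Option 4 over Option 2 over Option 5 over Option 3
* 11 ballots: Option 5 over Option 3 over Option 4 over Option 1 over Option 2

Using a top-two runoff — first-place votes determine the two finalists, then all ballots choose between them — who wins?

Round 1 first-place votes: Option 1 16, Option 2 9, Option 3 0, Option 4 10, Option 5 11. Option 1 and Option 5 advance.
Runoff: Option 1 is ranked above Option 5 on 35 ballots, Option 5 above Option 1 on 11.

Option 1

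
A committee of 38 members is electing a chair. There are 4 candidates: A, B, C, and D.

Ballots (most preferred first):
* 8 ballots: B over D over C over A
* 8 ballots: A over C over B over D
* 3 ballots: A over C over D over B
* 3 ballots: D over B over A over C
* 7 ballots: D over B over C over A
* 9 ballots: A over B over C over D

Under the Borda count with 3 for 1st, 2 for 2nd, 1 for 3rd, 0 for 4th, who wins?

B

A: 8×0 + 8×3 + 3×3 + 3×1 + 7×0 + 9×3 = 63
B: 8×3 + 8×1 + 3×0 + 3×2 + 7×2 + 9×2 = 70
C: 8×1 + 8×2 + 3×2 + 3×0 + 7×1 + 9×1 = 46
D: 8×2 + 8×0 + 3×1 + 3×3 + 7×3 + 9×0 = 49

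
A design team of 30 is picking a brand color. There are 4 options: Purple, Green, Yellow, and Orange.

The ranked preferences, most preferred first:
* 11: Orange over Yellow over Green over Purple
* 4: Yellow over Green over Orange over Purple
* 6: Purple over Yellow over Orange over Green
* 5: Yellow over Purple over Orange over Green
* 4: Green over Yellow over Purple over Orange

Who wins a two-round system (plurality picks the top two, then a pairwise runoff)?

Round 1 first-place votes: Purple 6, Green 4, Yellow 9, Orange 11. Orange and Yellow advance.
Runoff: Orange is ranked above Yellow on 11 ballots, Yellow above Orange on 19.

Yellow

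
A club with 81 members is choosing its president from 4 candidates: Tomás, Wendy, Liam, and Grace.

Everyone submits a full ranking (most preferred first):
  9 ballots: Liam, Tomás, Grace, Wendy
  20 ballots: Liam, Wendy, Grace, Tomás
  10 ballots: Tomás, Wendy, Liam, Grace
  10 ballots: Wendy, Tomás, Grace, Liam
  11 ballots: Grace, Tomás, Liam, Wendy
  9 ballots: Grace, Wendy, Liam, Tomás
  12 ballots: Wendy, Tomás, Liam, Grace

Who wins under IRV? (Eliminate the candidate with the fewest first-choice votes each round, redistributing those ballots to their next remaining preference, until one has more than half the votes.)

Wendy

Round 1: Tomás 10, Wendy 22, Liam 29, Grace 20. Tomás eliminated.
Round 2: Wendy 32, Liam 29, Grace 20. Grace eliminated.
Round 3: Wendy 41, Liam 40. Wendy has a majority (≥41).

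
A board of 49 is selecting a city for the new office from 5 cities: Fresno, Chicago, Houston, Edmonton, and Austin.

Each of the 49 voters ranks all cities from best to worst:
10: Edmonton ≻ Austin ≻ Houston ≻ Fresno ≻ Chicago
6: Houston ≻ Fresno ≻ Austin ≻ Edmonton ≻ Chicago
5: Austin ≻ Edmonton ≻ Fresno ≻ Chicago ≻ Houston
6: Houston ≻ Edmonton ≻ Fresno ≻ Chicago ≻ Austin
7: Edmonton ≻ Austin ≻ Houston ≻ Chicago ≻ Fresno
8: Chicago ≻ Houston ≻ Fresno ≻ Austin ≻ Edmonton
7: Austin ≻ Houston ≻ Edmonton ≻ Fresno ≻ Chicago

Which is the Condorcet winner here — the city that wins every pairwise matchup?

Austin

Austin vs Fresno: 29–20
Austin vs Chicago: 35–14
Austin vs Houston: 29–20
Austin vs Edmonton: 26–23
Austin beats every other city.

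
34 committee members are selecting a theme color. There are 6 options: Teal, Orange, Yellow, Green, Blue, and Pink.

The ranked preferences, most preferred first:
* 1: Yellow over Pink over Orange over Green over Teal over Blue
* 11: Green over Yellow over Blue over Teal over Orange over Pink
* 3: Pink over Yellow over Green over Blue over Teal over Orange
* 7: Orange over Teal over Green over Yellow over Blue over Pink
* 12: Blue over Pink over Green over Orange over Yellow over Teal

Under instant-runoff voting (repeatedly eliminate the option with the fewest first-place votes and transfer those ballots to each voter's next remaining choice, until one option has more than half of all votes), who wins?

Green

Round 1: Teal 0, Orange 7, Yellow 1, Green 11, Blue 12, Pink 3. Teal eliminated.
Round 2: Orange 7, Yellow 1, Green 11, Blue 12, Pink 3. Yellow eliminated.
Round 3: Orange 7, Green 11, Blue 12, Pink 4. Pink eliminated.
Round 4: Orange 8, Green 14, Blue 12. Orange eliminated.
Round 5: Green 22, Blue 12. Green has a majority (≥18).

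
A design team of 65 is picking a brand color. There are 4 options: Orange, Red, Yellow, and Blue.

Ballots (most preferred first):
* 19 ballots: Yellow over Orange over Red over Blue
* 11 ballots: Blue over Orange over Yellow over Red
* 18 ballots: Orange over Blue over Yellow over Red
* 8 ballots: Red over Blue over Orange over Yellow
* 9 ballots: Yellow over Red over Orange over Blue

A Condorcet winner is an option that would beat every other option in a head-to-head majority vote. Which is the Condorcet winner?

Orange

Orange vs Red: 48–17
Orange vs Yellow: 37–28
Orange vs Blue: 46–19
Orange beats every other option.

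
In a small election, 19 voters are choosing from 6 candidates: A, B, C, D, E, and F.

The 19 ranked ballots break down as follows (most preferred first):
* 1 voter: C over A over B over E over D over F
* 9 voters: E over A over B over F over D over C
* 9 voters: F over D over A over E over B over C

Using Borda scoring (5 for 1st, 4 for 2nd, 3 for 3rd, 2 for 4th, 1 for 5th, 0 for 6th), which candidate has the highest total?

A

A: 1×4 + 9×4 + 9×3 = 67
B: 1×3 + 9×3 + 9×1 = 39
C: 1×5 + 9×0 + 9×0 = 5
D: 1×1 + 9×1 + 9×4 = 46
E: 1×2 + 9×5 + 9×2 = 65
F: 1×0 + 9×2 + 9×5 = 63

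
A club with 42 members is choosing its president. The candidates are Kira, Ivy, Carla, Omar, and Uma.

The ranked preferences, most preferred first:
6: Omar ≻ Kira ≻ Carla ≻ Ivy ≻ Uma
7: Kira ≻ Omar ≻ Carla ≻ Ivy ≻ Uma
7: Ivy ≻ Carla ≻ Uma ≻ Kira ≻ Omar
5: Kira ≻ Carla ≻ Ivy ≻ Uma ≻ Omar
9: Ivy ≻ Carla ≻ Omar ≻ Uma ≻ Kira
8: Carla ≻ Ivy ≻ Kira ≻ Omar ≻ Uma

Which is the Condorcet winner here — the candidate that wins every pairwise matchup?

Carla vs Kira: 24–18
Carla vs Ivy: 26–16
Carla vs Omar: 29–13
Carla vs Uma: 42–0
Carla beats every other candidate.

Carla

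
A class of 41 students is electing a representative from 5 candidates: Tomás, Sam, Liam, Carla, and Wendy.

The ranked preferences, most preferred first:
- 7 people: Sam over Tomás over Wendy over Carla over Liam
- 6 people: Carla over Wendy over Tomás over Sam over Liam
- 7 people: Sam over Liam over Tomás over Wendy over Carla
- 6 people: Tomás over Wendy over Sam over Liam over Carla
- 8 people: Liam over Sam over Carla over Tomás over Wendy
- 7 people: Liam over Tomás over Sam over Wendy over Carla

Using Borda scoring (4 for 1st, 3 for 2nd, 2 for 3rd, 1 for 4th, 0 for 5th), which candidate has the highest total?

Tomás: 7×3 + 6×2 + 7×2 + 6×4 + 8×1 + 7×3 = 100
Sam: 7×4 + 6×1 + 7×4 + 6×2 + 8×3 + 7×2 = 112
Liam: 7×0 + 6×0 + 7×3 + 6×1 + 8×4 + 7×4 = 87
Carla: 7×1 + 6×4 + 7×0 + 6×0 + 8×2 + 7×0 = 47
Wendy: 7×2 + 6×3 + 7×1 + 6×3 + 8×0 + 7×1 = 64

Sam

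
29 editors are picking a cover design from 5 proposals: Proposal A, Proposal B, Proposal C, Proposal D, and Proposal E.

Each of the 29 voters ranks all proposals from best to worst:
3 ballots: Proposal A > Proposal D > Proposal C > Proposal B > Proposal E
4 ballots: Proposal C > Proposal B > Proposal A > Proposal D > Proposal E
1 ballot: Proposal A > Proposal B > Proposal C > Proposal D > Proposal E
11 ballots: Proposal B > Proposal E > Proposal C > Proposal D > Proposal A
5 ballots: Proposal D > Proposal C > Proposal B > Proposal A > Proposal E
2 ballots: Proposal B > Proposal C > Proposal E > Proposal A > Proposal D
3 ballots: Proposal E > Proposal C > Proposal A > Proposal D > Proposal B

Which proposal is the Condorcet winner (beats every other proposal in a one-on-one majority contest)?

Proposal C

Proposal C vs Proposal A: 25–4
Proposal C vs Proposal B: 15–14
Proposal C vs Proposal D: 21–8
Proposal C vs Proposal E: 15–14
Proposal C beats every other proposal.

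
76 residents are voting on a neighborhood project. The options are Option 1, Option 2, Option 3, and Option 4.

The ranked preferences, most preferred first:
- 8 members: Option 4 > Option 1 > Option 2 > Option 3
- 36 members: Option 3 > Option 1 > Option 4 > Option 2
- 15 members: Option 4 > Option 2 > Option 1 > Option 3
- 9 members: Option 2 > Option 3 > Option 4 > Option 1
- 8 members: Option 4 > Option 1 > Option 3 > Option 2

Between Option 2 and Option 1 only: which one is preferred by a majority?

Option 1

Option 2 is ranked above Option 1 on 24 ballots; Option 1 above Option 2 on 52.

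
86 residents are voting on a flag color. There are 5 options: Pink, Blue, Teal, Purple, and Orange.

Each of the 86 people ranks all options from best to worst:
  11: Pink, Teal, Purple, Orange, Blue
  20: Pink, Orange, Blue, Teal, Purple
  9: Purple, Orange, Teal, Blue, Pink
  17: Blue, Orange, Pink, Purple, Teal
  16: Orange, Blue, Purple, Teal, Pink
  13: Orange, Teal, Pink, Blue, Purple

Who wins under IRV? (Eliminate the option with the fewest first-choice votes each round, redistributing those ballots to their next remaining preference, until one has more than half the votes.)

Orange

Round 1: Pink 31, Blue 17, Teal 0, Purple 9, Orange 29. Teal eliminated.
Round 2: Pink 31, Blue 17, Purple 9, Orange 29. Purple eliminated.
Round 3: Pink 31, Blue 17, Orange 38. Blue eliminated.
Round 4: Pink 31, Orange 55. Orange has a majority (≥44).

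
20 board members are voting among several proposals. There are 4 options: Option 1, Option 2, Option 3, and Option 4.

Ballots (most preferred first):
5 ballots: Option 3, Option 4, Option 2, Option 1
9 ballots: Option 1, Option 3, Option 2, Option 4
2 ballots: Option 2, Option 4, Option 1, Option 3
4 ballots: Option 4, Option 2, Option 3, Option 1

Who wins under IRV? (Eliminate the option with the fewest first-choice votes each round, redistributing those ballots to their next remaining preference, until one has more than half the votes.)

Round 1: Option 1 9, Option 2 2, Option 3 5, Option 4 4. Option 2 eliminated.
Round 2: Option 1 9, Option 3 5, Option 4 6. Option 3 eliminated.
Round 3: Option 1 9, Option 4 11. Option 4 has a majority (≥11).

Option 4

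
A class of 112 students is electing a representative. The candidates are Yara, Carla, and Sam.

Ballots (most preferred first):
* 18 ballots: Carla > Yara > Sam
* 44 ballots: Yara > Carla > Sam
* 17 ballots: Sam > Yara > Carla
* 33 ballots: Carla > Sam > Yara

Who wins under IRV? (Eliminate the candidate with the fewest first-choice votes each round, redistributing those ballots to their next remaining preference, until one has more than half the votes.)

Yara

Round 1: Yara 44, Carla 51, Sam 17. Sam eliminated.
Round 2: Yara 61, Carla 51. Yara has a majority (≥57).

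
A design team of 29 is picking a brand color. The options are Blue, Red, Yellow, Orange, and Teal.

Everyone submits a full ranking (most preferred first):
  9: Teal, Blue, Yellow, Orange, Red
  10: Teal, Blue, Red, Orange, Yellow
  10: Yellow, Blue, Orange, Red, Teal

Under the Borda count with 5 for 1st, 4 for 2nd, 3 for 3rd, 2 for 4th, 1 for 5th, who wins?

Blue

Blue: 9×4 + 10×4 + 10×4 = 116
Red: 9×1 + 10×3 + 10×2 = 59
Yellow: 9×3 + 10×1 + 10×5 = 87
Orange: 9×2 + 10×2 + 10×3 = 68
Teal: 9×5 + 10×5 + 10×1 = 105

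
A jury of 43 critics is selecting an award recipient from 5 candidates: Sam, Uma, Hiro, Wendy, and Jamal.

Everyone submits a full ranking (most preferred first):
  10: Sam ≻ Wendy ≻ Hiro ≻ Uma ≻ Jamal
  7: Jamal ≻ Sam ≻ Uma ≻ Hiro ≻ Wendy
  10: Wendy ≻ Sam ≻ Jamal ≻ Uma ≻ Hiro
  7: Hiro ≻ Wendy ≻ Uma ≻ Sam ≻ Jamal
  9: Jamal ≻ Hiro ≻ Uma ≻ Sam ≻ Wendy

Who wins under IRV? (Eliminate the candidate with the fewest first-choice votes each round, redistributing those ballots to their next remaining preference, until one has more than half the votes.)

Round 1: Sam 10, Uma 0, Hiro 7, Wendy 10, Jamal 16. Uma eliminated.
Round 2: Sam 10, Hiro 7, Wendy 10, Jamal 16. Hiro eliminated.
Round 3: Sam 10, Wendy 17, Jamal 16. Sam eliminated.
Round 4: Wendy 27, Jamal 16. Wendy has a majority (≥22).

Wendy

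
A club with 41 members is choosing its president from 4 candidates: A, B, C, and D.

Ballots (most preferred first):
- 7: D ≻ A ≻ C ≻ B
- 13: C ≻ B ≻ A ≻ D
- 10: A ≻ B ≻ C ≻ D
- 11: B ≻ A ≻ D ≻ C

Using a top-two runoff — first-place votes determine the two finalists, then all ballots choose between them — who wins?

Round 1 first-place votes: A 10, B 11, C 13, D 7. C and B advance.
Runoff: C is ranked above B on 20 ballots, B above C on 21.

B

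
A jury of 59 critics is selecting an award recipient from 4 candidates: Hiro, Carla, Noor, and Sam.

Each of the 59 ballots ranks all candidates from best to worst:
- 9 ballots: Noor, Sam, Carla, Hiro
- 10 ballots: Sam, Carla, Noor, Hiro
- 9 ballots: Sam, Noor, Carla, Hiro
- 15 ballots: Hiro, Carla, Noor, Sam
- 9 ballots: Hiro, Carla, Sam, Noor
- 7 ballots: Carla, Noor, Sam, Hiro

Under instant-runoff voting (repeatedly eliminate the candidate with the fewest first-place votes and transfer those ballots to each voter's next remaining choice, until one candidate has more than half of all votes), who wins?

Round 1: Hiro 24, Carla 7, Noor 9, Sam 19. Carla eliminated.
Round 2: Hiro 24, Noor 16, Sam 19. Noor eliminated.
Round 3: Hiro 24, Sam 35. Sam has a majority (≥30).

Sam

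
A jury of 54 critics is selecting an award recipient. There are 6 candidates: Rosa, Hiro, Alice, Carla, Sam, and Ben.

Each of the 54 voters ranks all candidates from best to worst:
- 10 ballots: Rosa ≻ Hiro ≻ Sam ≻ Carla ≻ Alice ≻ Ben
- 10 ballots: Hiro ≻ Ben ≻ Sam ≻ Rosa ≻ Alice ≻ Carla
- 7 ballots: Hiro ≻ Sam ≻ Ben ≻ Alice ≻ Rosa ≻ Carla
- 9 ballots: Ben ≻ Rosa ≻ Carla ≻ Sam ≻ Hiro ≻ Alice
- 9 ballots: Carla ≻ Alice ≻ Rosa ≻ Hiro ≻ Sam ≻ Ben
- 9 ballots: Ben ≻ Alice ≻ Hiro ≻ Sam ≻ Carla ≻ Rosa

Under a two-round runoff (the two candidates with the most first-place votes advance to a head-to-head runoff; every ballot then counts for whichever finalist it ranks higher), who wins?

Round 1 first-place votes: Rosa 10, Hiro 17, Alice 0, Carla 9, Sam 0, Ben 18. Ben and Hiro advance.
Runoff: Ben is ranked above Hiro on 18 ballots, Hiro above Ben on 36.

Hiro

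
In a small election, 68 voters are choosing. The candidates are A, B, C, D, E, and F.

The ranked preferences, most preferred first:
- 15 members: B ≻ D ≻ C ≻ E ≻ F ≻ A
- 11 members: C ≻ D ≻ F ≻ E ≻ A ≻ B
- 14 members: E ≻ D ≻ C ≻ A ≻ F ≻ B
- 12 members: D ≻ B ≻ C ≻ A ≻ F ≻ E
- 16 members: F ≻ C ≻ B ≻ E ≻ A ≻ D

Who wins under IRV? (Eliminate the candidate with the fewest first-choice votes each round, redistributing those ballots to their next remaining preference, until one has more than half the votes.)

D

Round 1: A 0, B 15, C 11, D 12, E 14, F 16. A eliminated.
Round 2: B 15, C 11, D 12, E 14, F 16. C eliminated.
Round 3: B 15, D 23, E 14, F 16. E eliminated.
Round 4: B 15, D 37, F 16. D has a majority (≥35).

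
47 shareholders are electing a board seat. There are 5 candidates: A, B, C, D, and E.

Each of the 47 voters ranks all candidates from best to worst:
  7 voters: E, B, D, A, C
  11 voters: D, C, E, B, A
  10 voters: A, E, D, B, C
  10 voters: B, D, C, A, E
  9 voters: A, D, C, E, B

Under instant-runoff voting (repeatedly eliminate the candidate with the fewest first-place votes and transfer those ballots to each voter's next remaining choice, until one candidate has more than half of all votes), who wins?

B

Round 1: A 19, B 10, C 0, D 11, E 7. C eliminated.
Round 2: A 19, B 10, D 11, E 7. E eliminated.
Round 3: A 19, B 17, D 11. D eliminated.
Round 4: A 19, B 28. B has a majority (≥24).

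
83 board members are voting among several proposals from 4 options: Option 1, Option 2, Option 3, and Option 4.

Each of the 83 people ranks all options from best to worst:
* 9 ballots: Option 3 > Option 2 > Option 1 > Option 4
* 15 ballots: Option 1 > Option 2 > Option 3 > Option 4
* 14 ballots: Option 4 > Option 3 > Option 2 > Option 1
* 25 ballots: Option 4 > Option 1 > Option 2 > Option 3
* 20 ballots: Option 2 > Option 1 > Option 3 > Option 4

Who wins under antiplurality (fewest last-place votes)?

Last-place votes: Option 1 14, Option 2 0, Option 3 25, Option 4 44.

Option 2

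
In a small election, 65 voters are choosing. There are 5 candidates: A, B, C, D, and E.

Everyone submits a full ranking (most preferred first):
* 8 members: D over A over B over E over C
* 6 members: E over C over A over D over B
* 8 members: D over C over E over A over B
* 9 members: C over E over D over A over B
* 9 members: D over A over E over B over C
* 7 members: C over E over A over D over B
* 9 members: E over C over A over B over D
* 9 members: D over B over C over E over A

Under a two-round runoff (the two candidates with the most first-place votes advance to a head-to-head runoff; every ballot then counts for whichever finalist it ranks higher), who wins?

Round 1 first-place votes: A 0, B 0, C 16, D 34, E 15. D and C advance.
Runoff: D is ranked above C on 34 ballots, C above D on 31.

D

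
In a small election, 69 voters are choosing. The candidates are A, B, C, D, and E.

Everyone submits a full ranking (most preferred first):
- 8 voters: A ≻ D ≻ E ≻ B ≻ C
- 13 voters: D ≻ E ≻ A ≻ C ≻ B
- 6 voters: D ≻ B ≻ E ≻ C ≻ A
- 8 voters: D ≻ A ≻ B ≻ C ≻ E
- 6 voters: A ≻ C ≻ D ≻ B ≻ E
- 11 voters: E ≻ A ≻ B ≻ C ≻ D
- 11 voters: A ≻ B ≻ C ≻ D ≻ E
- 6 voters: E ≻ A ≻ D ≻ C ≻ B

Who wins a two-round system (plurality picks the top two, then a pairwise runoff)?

Round 1 first-place votes: A 25, B 0, C 0, D 27, E 17. D and A advance.
Runoff: D is ranked above A on 27 ballots, A above D on 42.

A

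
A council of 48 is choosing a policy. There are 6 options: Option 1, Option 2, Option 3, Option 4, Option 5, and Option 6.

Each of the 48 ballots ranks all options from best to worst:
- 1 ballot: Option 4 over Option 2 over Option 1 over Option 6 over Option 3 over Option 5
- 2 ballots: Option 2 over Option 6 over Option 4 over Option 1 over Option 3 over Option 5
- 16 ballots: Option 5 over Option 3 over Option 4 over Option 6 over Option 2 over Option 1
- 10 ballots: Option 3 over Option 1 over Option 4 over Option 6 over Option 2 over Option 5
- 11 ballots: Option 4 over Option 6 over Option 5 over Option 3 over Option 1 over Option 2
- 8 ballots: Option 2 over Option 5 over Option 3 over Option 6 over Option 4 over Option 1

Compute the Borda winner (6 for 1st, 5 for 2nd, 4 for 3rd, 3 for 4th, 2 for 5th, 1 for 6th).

Option 1: 1×4 + 2×3 + 16×1 + 10×5 + 11×2 + 8×1 = 106
Option 2: 1×5 + 2×6 + 16×2 + 10×2 + 11×1 + 8×6 = 128
Option 3: 1×2 + 2×2 + 16×5 + 10×6 + 11×3 + 8×4 = 211
Option 4: 1×6 + 2×4 + 16×4 + 10×4 + 11×6 + 8×2 = 200
Option 5: 1×1 + 2×1 + 16×6 + 10×1 + 11×4 + 8×5 = 193
Option 6: 1×3 + 2×5 + 16×3 + 10×3 + 11×5 + 8×3 = 170

Option 3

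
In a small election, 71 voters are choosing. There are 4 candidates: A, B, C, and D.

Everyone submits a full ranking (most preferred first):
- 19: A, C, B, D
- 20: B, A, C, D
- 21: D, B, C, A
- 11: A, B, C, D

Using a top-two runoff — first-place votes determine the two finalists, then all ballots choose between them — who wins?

Round 1 first-place votes: A 30, B 20, C 0, D 21. A and D advance.
Runoff: A is ranked above D on 50 ballots, D above A on 21.

A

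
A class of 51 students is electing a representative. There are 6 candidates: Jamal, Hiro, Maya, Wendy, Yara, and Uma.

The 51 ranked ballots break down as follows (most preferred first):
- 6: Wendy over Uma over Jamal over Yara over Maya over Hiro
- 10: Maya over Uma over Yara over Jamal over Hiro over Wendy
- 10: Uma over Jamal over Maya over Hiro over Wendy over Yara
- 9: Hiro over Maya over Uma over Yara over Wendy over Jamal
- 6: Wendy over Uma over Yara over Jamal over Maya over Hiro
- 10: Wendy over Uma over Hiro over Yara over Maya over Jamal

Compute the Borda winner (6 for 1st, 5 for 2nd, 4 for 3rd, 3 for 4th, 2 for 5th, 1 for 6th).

Uma

Jamal: 6×4 + 10×3 + 10×5 + 9×1 + 6×3 + 10×1 = 141
Hiro: 6×1 + 10×2 + 10×3 + 9×6 + 6×1 + 10×4 = 156
Maya: 6×2 + 10×6 + 10×4 + 9×5 + 6×2 + 10×2 = 189
Wendy: 6×6 + 10×1 + 10×2 + 9×2 + 6×6 + 10×6 = 180
Yara: 6×3 + 10×4 + 10×1 + 9×3 + 6×4 + 10×3 = 149
Uma: 6×5 + 10×5 + 10×6 + 9×4 + 6×5 + 10×5 = 256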